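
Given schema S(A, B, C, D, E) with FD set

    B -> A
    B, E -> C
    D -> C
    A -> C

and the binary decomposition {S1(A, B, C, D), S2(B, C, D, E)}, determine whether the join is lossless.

Common attributes: S1 ∩ S2 = {B, C, D}.
Closure of {B, C, D}: B → A applies, adding A. So (B, C, D)⁺ = {A, B, C, D}.
This closure contains every attribute of S1, so S1 ∩ S2 → S1. The join is lossless.

Yes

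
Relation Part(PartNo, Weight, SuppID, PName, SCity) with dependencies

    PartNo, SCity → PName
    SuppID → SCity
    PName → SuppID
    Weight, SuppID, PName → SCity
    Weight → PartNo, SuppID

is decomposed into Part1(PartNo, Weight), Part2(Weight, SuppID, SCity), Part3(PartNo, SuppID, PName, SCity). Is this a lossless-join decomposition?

Chase test. Columns are PartNo, Weight, SuppID, PName, SCity; row i has aⱼ where attribute j ∈ Parti, else bᵢⱼ.
Initial tableau (one row per fragment):
  row 1: a1 a2 b13 b14 b15
  row 2: b21 a2 a3 b24 a5
  row 3: a1 b32 a3 a4 a5
Rows 1 and 2 agree on Weight; apply Weight→PartNo, SuppID and equate their PartNo, SuppID entries.
Rows 2 and 3 agree on PartNo, SCity; apply PartNo, SCity→PName and equate their PName entries.
Rows 1 and 2 agree on SuppID; apply SuppID→SCity and equate their SCity entries.
Rows 1 and 2 agree on PartNo, SCity; apply PartNo, SCity→PName and equate their PName entries.
Row 1 is now all distinguished symbols — the join is lossless.

Yes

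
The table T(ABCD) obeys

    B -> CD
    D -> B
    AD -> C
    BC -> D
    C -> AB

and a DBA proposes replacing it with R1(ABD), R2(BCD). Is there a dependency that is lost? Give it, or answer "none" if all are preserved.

B → CD lies within R2.
D → B lies within R1.
AD → C: restricted closure across fragments reaches C.
BC → D lies within R2.
C → AB: restricted closure across fragments reaches AB.
Every dependency is enforceable on the fragments, so the decomposition is dependency-preserving.

none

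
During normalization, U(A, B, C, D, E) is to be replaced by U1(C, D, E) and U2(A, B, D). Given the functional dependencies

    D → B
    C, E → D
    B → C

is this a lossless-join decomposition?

No

Common attributes: U1 ∩ U2 = {D}.
Closure of {D}: D → B applies, adding B; B → C applies, adding C. So (D)⁺ = {B, C, D}.
The closure contains neither all of U1 = {C, D, E} nor all of U2 = {A, B, D}, so the common attributes are not a superkey of either fragment. The join is lossy.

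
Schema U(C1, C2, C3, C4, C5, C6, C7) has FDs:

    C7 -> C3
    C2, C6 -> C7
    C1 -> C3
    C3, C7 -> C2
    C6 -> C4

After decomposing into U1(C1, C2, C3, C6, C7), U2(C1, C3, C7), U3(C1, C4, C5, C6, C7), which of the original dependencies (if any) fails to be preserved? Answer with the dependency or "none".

C7 → C3 lies within U1.
C2, C6 → C7 lies within U1.
C1 → C3 lies within U1.
C3, C7 → C2 lies within U1.
C6 → C4 lies within U3.
Every dependency is enforceable on the fragments, so the decomposition is dependency-preserving.

none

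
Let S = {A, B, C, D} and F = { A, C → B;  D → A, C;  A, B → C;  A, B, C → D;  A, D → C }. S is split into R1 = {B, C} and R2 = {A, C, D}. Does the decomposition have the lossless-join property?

Common attributes: R1 ∩ R2 = {C}.
No dependency enlarges {C}, so (C)⁺ = {C}.
The closure contains neither all of R1 = {B, C} nor all of R2 = {A, C, D}, so the common attributes are not a superkey of either fragment. The join is lossy.

No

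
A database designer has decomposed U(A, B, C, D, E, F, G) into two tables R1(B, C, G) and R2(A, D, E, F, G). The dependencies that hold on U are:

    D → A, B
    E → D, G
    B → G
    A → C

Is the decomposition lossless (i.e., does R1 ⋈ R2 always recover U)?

Common attributes: R1 ∩ R2 = {G}.
No dependency enlarges {G}, so (G)⁺ = {G}.
The closure contains neither all of R1 = {B, C, G} nor all of R2 = {A, D, E, F, G}, so the common attributes are not a superkey of either fragment. The join is lossy.

No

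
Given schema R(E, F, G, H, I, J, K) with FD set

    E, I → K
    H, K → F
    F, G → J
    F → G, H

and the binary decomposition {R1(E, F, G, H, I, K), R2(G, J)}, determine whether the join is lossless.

Common attributes: R1 ∩ R2 = {G}.
No dependency enlarges {G}, so (G)⁺ = {G}.
The closure contains neither all of R1 = {E, F, G, H, I, K} nor all of R2 = {G, J}, so the common attributes are not a superkey of either fragment. The join is lossy.

No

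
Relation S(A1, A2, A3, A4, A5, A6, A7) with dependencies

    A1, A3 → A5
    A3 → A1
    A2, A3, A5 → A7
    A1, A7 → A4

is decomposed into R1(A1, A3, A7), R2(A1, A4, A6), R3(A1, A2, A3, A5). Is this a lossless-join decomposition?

No

Chase test. Columns are A1, A2, A3, A4, A5, A6, A7; row i has aⱼ where attribute j ∈ Ri, else bᵢⱼ.
Initial tableau (one row per fragment):
  row 1: a1 b12 a3 b14 b15 b16 a7
  row 2: a1 b22 b23 a4 b25 a6 b27
  row 3: a1 a2 a3 b34 a5 b36 b37
Rows 1 and 3 agree on A1, A3; apply A1, A3→A5 and equate their A5 entries.
No row becomes fully distinguished — the join is lossy.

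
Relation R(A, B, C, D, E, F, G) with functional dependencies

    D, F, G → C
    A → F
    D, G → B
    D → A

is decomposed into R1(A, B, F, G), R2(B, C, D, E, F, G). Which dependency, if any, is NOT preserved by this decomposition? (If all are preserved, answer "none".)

D → A

Check D → A: no single fragment contains all of {A, D}, and the restricted closure of {D} across the fragments never reaches {A}.
D, F, G → C is preserved.
A → F is preserved.
D, G → B is preserved.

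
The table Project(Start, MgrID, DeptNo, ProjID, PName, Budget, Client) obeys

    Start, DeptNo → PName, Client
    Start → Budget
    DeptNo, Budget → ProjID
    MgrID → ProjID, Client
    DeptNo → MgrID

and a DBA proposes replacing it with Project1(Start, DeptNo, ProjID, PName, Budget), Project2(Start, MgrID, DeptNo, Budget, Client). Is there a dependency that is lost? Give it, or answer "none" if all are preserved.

MgrID → ProjID, Client

Check MgrID → ProjID, Client: no single fragment contains all of {MgrID, ProjID, Client}, and the restricted closure of {MgrID} across the fragments never reaches {ProjID, Client}.
Start, DeptNo → PName, Client is preserved.
Start → Budget is preserved.
DeptNo, Budget → ProjID is preserved.
DeptNo → MgrID is preserved.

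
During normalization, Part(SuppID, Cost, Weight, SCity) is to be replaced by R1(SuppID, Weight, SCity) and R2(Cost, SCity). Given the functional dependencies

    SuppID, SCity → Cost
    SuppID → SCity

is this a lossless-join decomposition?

Common attributes: R1 ∩ R2 = {SCity}.
No dependency enlarges {SCity}, so (SCity)⁺ = {SCity}.
The closure contains neither all of R1 = {SuppID, Weight, SCity} nor all of R2 = {Cost, SCity}, so the common attributes are not a superkey of either fragment. The join is lossy.

No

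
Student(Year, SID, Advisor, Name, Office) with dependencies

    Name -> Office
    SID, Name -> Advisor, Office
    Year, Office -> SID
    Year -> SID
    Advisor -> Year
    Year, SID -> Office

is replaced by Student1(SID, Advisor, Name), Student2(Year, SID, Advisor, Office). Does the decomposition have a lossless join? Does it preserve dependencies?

Lossless test: (SID, Advisor)⁺ = {Year, SID, Advisor, Office}, which contains all of one fragment — lossless.
Dependency preservation: the restricted closure of {Name} across the fragments never reaches {Office}, so Name → Office cannot be enforced without a join — not preserved.

lossless but not dependency-preserving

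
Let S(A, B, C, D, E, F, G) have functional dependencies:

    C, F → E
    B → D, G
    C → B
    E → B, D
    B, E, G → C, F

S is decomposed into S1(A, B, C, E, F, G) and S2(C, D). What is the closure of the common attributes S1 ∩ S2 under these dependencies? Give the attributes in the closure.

S1 ∩ S2 = {C}.
C → B applies, adding B
B → D, G applies, adding D, G
Closure: {B, C, D, G}.

B, C, D, G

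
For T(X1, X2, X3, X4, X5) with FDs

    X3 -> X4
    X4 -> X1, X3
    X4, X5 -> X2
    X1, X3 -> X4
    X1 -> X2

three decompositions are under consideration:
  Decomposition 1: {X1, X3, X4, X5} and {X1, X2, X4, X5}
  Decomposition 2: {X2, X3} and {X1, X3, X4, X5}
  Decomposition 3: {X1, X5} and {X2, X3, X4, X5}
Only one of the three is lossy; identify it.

Decomposition 1: common = {X1, X4, X5}, closure = {X1, X2, X3, X4, X5} → lossless.
Decomposition 2: common = {X3}, closure = {X1, X2, X3, X4} → lossless.
Decomposition 3: common = {X5}, closure = {X5} → lossy.

Decomposition 3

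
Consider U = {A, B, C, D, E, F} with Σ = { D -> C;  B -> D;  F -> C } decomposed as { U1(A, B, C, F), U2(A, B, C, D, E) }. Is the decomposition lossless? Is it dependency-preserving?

lossy but dependency-preserving

Lossless test: (A, B, C)⁺ = {A, B, C, D}, which is a superkey of neither fragment — lossy.
Dependency preservation: every FD's attributes lie within a single fragment, so each can be enforced locally — preserved.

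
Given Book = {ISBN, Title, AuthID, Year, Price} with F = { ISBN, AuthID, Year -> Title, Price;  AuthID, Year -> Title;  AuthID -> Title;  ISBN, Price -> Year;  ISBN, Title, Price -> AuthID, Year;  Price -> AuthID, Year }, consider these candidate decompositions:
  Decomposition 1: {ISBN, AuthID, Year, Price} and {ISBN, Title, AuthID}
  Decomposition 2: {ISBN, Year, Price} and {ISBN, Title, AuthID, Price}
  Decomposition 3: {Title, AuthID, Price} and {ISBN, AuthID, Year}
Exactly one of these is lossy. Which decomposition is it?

Decomposition 3

Decomposition 1: common = {ISBN, AuthID}, closure = {ISBN, Title, AuthID} → lossless.
Decomposition 2: common = {ISBN, Price}, closure = {ISBN, Title, AuthID, Year, Price} → lossless.
Decomposition 3: common = {AuthID}, closure = {Title, AuthID} → lossy.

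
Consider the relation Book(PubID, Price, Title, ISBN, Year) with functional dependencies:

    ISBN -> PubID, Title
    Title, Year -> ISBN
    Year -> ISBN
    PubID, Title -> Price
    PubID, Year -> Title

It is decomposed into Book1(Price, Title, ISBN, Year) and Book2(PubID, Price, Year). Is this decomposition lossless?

Common attributes: Book1 ∩ Book2 = {Price, Year}.
Closure of {Price, Year}: Year → ISBN applies, adding ISBN; ISBN → PubID, Title applies, adding PubID, Title. So (Price, Year)⁺ = {PubID, Price, Title, ISBN, Year}.
This closure contains every attribute of Book1, so Book1 ∩ Book2 → Book1. The join is lossless.

Yes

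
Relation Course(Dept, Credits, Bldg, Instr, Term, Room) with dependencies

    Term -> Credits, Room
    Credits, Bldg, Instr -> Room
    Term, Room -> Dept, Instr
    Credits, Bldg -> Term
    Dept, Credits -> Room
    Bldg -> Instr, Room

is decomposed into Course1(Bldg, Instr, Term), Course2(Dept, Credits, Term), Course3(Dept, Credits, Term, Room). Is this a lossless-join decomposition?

Yes

Chase test. Columns are Dept, Credits, Bldg, Instr, Term, Room; row i has aⱼ where attribute j ∈ Coursei, else bᵢⱼ.
Initial tableau (one row per fragment):
  row 1: b11 b12 a3 a4 a5 b16
  row 2: a1 a2 b23 b24 a5 b26
  row 3: a1 a2 b33 b34 a5 a6
Rows 1 and 2 agree on Term; apply Term→Credits, Room and equate their Credits, Room entries.
Rows 1 and 3 agree on Term; apply Term→Credits, Room and equate their Credits, Room entries.
Rows 1 and 2 agree on Term, Room; apply Term, Room→Dept, Instr and equate their Dept, Instr entries.
Rows 1 and 3 agree on Term, Room; apply Term, Room→Dept, Instr and equate their Dept, Instr entries.
Row 1 is now all distinguished symbols — the join is lossless.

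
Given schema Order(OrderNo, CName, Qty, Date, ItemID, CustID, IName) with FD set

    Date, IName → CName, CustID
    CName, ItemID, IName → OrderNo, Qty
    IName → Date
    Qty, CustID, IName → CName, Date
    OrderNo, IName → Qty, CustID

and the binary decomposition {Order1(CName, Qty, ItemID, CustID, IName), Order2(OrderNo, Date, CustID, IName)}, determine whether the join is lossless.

No

Common attributes: Order1 ∩ Order2 = {CustID, IName}.
Closure of {CustID, IName}: IName → Date applies, adding Date; Date, IName → CName, CustID applies, adding CName. So (CustID, IName)⁺ = {CName, Date, CustID, IName}.
The closure contains neither all of Order1 = {CName, Qty, ItemID, CustID, IName} nor all of Order2 = {OrderNo, Date, CustID, IName}, so the common attributes are not a superkey of either fragment. The join is lossy.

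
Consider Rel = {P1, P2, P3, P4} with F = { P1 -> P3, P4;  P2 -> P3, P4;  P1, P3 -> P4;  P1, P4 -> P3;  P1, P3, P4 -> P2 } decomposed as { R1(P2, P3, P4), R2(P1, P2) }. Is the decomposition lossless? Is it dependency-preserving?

Lossless test: (P2)⁺ = {P2, P3, P4}, which contains all of one fragment — lossless.
Dependency preservation: P1 → P3, P4; P1, P3 → P4; P1, P4 → P3; P1, P3, P4 → P2 are not contained in any single fragment, but the restricted closure of each left-hand side across the fragments still reaches the right-hand side; the remaining FDs each lie inside some fragment. All dependencies are preserved.

lossless and dependency-preserving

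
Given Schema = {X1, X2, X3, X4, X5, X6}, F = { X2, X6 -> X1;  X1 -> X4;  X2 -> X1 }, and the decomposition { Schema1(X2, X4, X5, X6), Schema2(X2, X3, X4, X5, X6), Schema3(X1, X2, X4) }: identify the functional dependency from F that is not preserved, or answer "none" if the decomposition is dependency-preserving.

X2, X6 → X1: restricted closure across fragments reaches X1.
X1 → X4 lies within Schema3.
X2 → X1 lies within Schema3.
Every dependency is enforceable on the fragments, so the decomposition is dependency-preserving.

none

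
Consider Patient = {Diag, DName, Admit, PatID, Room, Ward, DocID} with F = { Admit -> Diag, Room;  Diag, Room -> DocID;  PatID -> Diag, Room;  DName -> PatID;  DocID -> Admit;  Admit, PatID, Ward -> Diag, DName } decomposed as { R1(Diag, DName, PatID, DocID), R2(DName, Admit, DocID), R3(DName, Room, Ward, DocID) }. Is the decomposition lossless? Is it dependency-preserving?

lossless but not dependency-preserving

Lossless test (chase): Rows 1 and 2 agree on DName; apply DName→PatID and equate their PatID entries. Rows 1 and 3 agree on DName; apply DName→PatID and equate their PatID entries. Rows 1 and 2 agree on DocID; apply DocID→Admit and equate their Admit entries. Rows 1 and 3 agree on DocID; apply DocID→Admit and equate their Admit entries. Rows 1 and 2 agree on Admit; apply Admit→Diag, Room and equate their Diag, Room entries. Rows 1 and 3 agree on Admit; apply Admit→Diag, Room and equate their Diag, Room entries. Row 3 is now all distinguished symbols — the join is lossless.
Dependency preservation: the restricted closure of {Diag, Room} across the fragments never reaches {DocID}, so Diag, Room → DocID cannot be enforced without a join — not preserved.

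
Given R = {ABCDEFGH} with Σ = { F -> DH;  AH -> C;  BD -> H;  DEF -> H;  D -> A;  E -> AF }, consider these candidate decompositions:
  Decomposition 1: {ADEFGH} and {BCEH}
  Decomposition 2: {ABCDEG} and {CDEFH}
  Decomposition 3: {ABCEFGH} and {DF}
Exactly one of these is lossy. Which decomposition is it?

Decomposition 1: common = {EH}, closure = {ACDEFH} → lossy.
Decomposition 2: common = {CDE}, closure = {ACDEFH} → lossless.
Decomposition 3: common = {F}, closure = {ACDFH} → lossless.

Decomposition 1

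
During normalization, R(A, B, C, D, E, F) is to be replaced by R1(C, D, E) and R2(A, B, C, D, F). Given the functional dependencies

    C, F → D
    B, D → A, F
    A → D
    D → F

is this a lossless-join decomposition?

Common attributes: R1 ∩ R2 = {C, D}.
Closure of {C, D}: D → F applies, adding F. So (C, D)⁺ = {C, D, F}.
The closure contains neither all of R1 = {C, D, E} nor all of R2 = {A, B, C, D, F}, so the common attributes are not a superkey of either fragment. The join is lossy.

No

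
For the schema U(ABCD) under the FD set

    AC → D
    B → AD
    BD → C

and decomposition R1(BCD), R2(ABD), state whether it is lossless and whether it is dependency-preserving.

Lossless test: (BD)⁺ = {ABCD}, which contains all of one fragment — lossless.
Dependency preservation: the restricted closure of {AC} across the fragments never reaches {D}, so AC → D cannot be enforced without a join — not preserved.

lossless but not dependency-preserving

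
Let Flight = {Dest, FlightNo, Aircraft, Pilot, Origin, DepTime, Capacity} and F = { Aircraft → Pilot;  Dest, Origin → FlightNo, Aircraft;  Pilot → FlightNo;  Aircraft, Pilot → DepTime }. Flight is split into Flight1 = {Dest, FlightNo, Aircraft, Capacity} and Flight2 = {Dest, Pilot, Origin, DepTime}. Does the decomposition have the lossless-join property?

Common attributes: Flight1 ∩ Flight2 = {Dest}.
No dependency enlarges {Dest}, so (Dest)⁺ = {Dest}.
The closure contains neither all of Flight1 = {Dest, FlightNo, Aircraft, Capacity} nor all of Flight2 = {Dest, Pilot, Origin, DepTime}, so the common attributes are not a superkey of either fragment. The join is lossy.

No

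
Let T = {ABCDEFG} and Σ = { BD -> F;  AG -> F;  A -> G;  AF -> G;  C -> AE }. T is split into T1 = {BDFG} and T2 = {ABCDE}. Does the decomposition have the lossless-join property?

No

Common attributes: T1 ∩ T2 = {BD}.
Closure of {BD}: BD → F applies, adding F. So (BD)⁺ = {BDF}.
The closure contains neither all of T1 = {BDFG} nor all of T2 = {ABCDE}, so the common attributes are not a superkey of either fragment. The join is lossy.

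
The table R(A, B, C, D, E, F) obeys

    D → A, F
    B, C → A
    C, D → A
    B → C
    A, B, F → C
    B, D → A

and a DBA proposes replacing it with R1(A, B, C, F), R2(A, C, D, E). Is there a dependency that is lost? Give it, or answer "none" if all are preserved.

Check D → A, F: no single fragment contains all of {A, D, F}, and the restricted closure of {D} across the fragments never reaches {A, F}.
B, C → A is preserved.
C, D → A is preserved.
B → C is preserved.
A, B, F → C is preserved.
B, D → A is preserved.

D → A, F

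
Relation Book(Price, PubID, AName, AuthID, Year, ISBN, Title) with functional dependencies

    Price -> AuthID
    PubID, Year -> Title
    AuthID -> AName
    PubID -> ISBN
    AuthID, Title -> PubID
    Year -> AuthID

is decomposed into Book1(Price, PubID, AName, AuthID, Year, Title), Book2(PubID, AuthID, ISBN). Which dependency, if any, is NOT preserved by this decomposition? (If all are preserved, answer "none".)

Price → AuthID lies within Book1.
PubID, Year → Title lies within Book1.
AuthID → AName lies within Book1.
PubID → ISBN lies within Book2.
AuthID, Title → PubID lies within Book1.
Year → AuthID lies within Book1.
Every dependency is enforceable on the fragments, so the decomposition is dependency-preserving.

none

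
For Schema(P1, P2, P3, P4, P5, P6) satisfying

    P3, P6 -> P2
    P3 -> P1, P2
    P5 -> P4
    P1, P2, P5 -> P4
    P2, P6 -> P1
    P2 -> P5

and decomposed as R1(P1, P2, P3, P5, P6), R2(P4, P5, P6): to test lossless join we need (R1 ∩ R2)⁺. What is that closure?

R1 ∩ R2 = {P5, P6}.
P5 → P4 applies, adding P4
Closure: {P4, P5, P6}.

P4, P5, P6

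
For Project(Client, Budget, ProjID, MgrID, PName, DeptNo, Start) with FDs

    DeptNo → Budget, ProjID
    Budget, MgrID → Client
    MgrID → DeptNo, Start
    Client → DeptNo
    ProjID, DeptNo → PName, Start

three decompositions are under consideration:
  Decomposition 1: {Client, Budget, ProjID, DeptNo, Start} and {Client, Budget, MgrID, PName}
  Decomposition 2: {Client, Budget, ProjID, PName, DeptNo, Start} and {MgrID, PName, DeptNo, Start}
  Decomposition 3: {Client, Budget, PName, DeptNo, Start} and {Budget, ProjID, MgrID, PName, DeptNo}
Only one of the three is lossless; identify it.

Decomposition 1

Decomposition 1: common = {Client, Budget}, closure = {Client, Budget, ProjID, PName, DeptNo, Start} → lossless.
Decomposition 2: common = {PName, DeptNo, Start}, closure = {Budget, ProjID, PName, DeptNo, Start} → lossy.
Decomposition 3: common = {Budget, PName, DeptNo}, closure = {Budget, ProjID, PName, DeptNo, Start} → lossy.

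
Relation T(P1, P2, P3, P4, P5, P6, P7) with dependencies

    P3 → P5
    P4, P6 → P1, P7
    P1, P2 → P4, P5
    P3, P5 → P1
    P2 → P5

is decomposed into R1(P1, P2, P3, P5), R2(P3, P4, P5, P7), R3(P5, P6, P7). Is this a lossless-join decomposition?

Chase test. Columns are P1, P2, P3, P4, P5, P6, P7; row i has aⱼ where attribute j ∈ Ri, else bᵢⱼ.
Initial tableau (one row per fragment):
  row 1: a1 a2 a3 b14 a5 b16 b17
  row 2: b21 b22 a3 a4 a5 b26 a7
  row 3: b31 b32 b33 b34 a5 a6 a7
Rows 1 and 2 agree on P3, P5; apply P3, P5→P1 and equate their P1 entries.
No row becomes fully distinguished — the join is lossy.

No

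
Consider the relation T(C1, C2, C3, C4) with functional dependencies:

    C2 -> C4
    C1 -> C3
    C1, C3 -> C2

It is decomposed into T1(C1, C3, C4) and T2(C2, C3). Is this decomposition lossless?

No

Common attributes: T1 ∩ T2 = {C3}.
No dependency enlarges {C3}, so (C3)⁺ = {C3}.
The closure contains neither all of T1 = {C1, C3, C4} nor all of T2 = {C2, C3}, so the common attributes are not a superkey of either fragment. The join is lossy.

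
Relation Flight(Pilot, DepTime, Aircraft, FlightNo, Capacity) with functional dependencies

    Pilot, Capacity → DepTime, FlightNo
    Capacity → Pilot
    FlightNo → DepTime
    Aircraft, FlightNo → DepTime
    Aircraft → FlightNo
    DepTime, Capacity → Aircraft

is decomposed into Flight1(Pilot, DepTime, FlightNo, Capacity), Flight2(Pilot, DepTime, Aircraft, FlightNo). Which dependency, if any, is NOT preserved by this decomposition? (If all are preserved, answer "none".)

Check DepTime, Capacity → Aircraft: no single fragment contains all of {DepTime, Aircraft, Capacity}, and the restricted closure of {DepTime, Capacity} across the fragments never reaches {Aircraft}.
Pilot, Capacity → DepTime, FlightNo is preserved.
Capacity → Pilot is preserved.
FlightNo → DepTime is preserved.
Aircraft, FlightNo → DepTime is preserved.
Aircraft → FlightNo is preserved.

DepTime, Capacity → Aircraft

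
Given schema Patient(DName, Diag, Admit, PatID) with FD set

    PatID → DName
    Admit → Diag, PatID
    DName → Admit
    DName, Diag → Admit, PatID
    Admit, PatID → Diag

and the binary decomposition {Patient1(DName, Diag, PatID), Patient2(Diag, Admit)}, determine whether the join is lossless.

No

Common attributes: Patient1 ∩ Patient2 = {Diag}.
No dependency enlarges {Diag}, so (Diag)⁺ = {Diag}.
The closure contains neither all of Patient1 = {DName, Diag, PatID} nor all of Patient2 = {Diag, Admit}, so the common attributes are not a superkey of either fragment. The join is lossy.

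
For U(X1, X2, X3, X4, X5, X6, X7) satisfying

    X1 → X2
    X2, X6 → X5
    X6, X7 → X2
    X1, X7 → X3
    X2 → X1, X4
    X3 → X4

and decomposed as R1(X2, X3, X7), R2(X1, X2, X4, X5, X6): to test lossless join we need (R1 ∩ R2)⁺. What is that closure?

R1 ∩ R2 = {X2}.
X2 → X1, X4 applies, adding X1, X4
Closure: {X1, X2, X4}.

X1, X2, X4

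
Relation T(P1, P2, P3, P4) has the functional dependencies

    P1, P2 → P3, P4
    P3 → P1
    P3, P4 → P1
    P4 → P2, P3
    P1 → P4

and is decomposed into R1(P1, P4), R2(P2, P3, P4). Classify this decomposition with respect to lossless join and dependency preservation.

Lossless test: (P4)⁺ = {P1, P2, P3, P4}, which contains all of one fragment — lossless.
Dependency preservation: P1, P2 → P3, P4; P3 → P1; P3, P4 → P1 are not contained in any single fragment, but the restricted closure of each left-hand side across the fragments still reaches the right-hand side; the remaining FDs each lie inside some fragment. All dependencies are preserved.

lossless and dependency-preserving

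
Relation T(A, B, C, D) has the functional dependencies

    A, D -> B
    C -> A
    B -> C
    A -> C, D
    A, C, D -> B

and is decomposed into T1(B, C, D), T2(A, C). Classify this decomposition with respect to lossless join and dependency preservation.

Lossless test: (C)⁺ = {A, B, C, D}, which contains all of one fragment — lossless.
Dependency preservation: A, D → B; A → C, D; A, C, D → B are not contained in any single fragment, but the restricted closure of each left-hand side across the fragments still reaches the right-hand side; the remaining FDs each lie inside some fragment. All dependencies are preserved.

lossless and dependency-preserving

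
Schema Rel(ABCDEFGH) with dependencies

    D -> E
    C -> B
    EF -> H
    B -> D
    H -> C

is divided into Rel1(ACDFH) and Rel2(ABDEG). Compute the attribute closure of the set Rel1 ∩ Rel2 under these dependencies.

ADE

Rel1 ∩ Rel2 = {AD}.
D → E applies, adding E
Closure: {ADE}.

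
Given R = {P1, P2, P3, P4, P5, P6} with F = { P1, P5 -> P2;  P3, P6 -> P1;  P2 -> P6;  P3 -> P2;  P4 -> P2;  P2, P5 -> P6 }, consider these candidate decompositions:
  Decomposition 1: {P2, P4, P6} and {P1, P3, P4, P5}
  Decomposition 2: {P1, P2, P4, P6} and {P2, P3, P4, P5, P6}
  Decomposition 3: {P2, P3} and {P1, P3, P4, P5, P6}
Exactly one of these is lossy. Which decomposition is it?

Decomposition 2

Decomposition 1: common = {P4}, closure = {P2, P4, P6} → lossless.
Decomposition 2: common = {P2, P4, P6}, closure = {P2, P4, P6} → lossy.
Decomposition 3: common = {P3}, closure = {P1, P2, P3, P6} → lossless.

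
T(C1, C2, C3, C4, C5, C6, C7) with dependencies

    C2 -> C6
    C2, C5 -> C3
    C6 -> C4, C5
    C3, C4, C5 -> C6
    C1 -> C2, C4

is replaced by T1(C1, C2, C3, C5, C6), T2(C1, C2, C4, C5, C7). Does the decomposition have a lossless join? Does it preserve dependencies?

Lossless test: (C1, C2, C5)⁺ = {C1, C2, C3, C4, C5, C6}, which contains all of one fragment — lossless.
Dependency preservation: the restricted closure of {C6} across the fragments never reaches {C4, C5}, so C6 → C4, C5 cannot be enforced without a join — not preserved.

lossless but not dependency-preserving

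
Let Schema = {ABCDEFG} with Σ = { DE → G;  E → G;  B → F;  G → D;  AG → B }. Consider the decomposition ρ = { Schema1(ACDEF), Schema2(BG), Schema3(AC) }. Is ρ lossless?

Chase test. Columns are ABCDEFG; row i has aⱼ where attribute j ∈ Schemai, else bᵢⱼ.
Initial tableau (one row per fragment):
  row 1: a1 b12 a3 a4 a5 a6 b17
  row 2: b21 a2 b23 b24 b25 b26 a7
  row 3: a1 b32 a3 b34 b35 b36 b37
No row becomes fully distinguished — the join is lossy.

No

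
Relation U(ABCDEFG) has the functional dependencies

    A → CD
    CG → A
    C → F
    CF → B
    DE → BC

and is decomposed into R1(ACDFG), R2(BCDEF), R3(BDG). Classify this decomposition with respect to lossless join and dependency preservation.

lossy but dependency-preserving

Lossless test (chase): Rows 1 and 2 agree on CF; apply CF→B and equate their B entries. No row becomes fully distinguished — the join is lossy.
Dependency preservation: every FD's attributes lie within a single fragment, so each can be enforced locally — preserved.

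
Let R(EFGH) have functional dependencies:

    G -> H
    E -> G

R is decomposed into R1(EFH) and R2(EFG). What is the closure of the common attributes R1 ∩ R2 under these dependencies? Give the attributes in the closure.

EFGH

R1 ∩ R2 = {EF}.
E → G applies, adding G
G → H applies, adding H
Closure: {EFGH}.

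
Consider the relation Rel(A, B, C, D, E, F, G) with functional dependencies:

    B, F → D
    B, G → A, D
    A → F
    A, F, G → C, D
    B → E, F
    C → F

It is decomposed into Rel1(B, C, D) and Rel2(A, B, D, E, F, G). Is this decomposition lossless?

Common attributes: Rel1 ∩ Rel2 = {B, D}.
Closure of {B, D}: B → E, F applies, adding E, F. So (B, D)⁺ = {B, D, E, F}.
The closure contains neither all of Rel1 = {B, C, D} nor all of Rel2 = {A, B, D, E, F, G}, so the common attributes are not a superkey of either fragment. The join is lossy.

No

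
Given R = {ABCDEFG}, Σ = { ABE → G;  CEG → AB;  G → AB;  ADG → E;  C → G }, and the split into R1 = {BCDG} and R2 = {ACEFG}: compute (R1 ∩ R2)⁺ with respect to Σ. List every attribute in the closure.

ABCG

R1 ∩ R2 = {CG}.
G → AB applies, adding AB
Closure: {ABCG}.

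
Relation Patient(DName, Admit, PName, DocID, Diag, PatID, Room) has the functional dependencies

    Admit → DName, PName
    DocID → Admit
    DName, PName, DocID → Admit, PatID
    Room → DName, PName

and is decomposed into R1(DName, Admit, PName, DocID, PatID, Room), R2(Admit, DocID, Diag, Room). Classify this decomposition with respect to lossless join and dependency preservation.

Lossless test: (Admit, DocID, Room)⁺ = {DName, Admit, PName, DocID, PatID, Room}, which contains all of one fragment — lossless.
Dependency preservation: every FD's attributes lie within a single fragment, so each can be enforced locally — preserved.

lossless and dependency-preserving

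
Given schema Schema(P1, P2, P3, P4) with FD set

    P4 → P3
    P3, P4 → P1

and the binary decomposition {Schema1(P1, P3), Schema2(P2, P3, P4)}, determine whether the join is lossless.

Common attributes: Schema1 ∩ Schema2 = {P3}.
No dependency enlarges {P3}, so (P3)⁺ = {P3}.
The closure contains neither all of Schema1 = {P1, P3} nor all of Schema2 = {P2, P3, P4}, so the common attributes are not a superkey of either fragment. The join is lossy.

No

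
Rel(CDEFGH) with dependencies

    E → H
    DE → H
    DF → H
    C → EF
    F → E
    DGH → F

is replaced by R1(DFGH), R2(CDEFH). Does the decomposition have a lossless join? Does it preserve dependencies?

Lossless test: (DFH)⁺ = {DEFH}, which is a superkey of neither fragment — lossy.
Dependency preservation: every FD's attributes lie within a single fragment, so each can be enforced locally — preserved.

lossy but dependency-preserving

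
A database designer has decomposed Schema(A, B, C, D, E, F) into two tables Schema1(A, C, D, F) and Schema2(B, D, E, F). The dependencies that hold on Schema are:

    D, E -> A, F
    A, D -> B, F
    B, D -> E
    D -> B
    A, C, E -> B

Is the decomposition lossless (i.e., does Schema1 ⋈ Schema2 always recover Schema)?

Common attributes: Schema1 ∩ Schema2 = {D, F}.
Closure of {D, F}: D → B applies, adding B; B, D → E applies, adding E; D, E → A, F applies, adding A. So (D, F)⁺ = {A, B, D, E, F}.
This closure contains every attribute of Schema2, so Schema1 ∩ Schema2 → Schema2. The join is lossless.

Yes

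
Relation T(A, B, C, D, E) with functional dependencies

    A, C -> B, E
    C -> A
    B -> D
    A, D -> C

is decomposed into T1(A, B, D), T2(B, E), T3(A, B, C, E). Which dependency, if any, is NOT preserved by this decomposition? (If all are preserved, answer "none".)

none

A, C → B, E lies within T3.
C → A lies within T3.
B → D lies within T1.
A, D → C: restricted closure across fragments reaches C.
Every dependency is enforceable on the fragments, so the decomposition is dependency-preserving.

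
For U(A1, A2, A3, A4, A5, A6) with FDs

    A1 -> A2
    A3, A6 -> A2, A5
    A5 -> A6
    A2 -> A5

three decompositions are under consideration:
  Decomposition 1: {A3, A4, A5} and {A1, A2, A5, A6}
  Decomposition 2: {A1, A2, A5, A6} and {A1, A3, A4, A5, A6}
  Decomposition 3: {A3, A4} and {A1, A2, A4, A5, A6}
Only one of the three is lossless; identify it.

Decomposition 2

Decomposition 1: common = {A5}, closure = {A5, A6} → lossy.
Decomposition 2: common = {A1, A5, A6}, closure = {A1, A2, A5, A6} → lossless.
Decomposition 3: common = {A4}, closure = {A4} → lossy.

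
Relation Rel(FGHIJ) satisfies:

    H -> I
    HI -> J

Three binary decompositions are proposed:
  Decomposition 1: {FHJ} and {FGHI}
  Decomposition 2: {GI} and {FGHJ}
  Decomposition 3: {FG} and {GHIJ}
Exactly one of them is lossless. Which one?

Decomposition 1

Decomposition 1: common = {FH}, closure = {FHIJ} → lossless.
Decomposition 2: common = {G}, closure = {G} → lossy.
Decomposition 3: common = {G}, closure = {G} → lossy.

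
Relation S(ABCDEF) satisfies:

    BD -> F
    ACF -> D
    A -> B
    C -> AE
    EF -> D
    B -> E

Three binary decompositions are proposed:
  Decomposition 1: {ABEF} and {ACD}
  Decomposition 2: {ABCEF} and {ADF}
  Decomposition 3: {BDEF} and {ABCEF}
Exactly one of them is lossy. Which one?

Decomposition 1: common = {A}, closure = {ABE} → lossy.
Decomposition 2: common = {AF}, closure = {ABDEF} → lossless.
Decomposition 3: common = {BEF}, closure = {BDEF} → lossless.

Decomposition 1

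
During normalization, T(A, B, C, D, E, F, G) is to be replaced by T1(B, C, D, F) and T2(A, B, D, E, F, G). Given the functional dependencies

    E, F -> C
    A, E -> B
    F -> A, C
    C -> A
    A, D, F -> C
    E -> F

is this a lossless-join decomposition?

Yes

Common attributes: T1 ∩ T2 = {B, D, F}.
Closure of {B, D, F}: F → A, C applies, adding A, C. So (B, D, F)⁺ = {A, B, C, D, F}.
This closure contains every attribute of T1, so T1 ∩ T2 → T1. The join is lossless.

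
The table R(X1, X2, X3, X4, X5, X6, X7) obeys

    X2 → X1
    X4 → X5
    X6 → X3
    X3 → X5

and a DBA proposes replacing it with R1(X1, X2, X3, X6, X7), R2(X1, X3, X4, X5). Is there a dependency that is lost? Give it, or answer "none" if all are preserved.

X2 → X1 lies within R1.
X4 → X5 lies within R2.
X6 → X3 lies within R1.
X3 → X5 lies within R2.
Every dependency is enforceable on the fragments, so the decomposition is dependency-preserving.

none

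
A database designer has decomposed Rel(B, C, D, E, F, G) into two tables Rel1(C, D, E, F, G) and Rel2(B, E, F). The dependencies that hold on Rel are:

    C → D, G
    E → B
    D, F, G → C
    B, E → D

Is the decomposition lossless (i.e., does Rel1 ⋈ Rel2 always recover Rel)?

Common attributes: Rel1 ∩ Rel2 = {E, F}.
Closure of {E, F}: E → B applies, adding B; B, E → D applies, adding D. So (E, F)⁺ = {B, D, E, F}.
This closure contains every attribute of Rel2, so Rel1 ∩ Rel2 → Rel2. The join is lossless.

Yes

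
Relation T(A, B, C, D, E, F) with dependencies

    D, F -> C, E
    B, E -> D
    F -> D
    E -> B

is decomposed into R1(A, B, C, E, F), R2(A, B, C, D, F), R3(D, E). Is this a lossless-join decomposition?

Chase test. Columns are A, B, C, D, E, F; row i has aⱼ where attribute j ∈ Ri, else bᵢⱼ.
Initial tableau (one row per fragment):
  row 1: a1 a2 a3 b14 a5 a6
  row 2: a1 a2 a3 a4 b25 a6
  row 3: b31 b32 b33 a4 a5 b36
Rows 1 and 2 agree on F; apply F→D and equate their D entries.
Rows 1 and 3 agree on E; apply E→B and equate their B entries.
Rows 1 and 2 agree on D, F; apply D, F→C, E and equate their C, E entries.
Row 1 is now all distinguished symbols — the join is lossless.

Yes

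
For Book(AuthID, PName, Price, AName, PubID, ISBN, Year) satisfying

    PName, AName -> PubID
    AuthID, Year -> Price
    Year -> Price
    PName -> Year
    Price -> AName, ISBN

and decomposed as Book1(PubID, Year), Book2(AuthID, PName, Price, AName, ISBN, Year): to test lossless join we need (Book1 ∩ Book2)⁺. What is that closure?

Price, AName, ISBN, Year

Book1 ∩ Book2 = {Year}.
Year → Price applies, adding Price
Price → AName, ISBN applies, adding AName, ISBN
Closure: {Price, AName, ISBN, Year}.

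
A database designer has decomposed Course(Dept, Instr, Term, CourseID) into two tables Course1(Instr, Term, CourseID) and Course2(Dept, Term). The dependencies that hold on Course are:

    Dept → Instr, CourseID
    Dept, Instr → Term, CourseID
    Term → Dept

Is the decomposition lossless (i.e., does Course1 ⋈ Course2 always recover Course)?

Common attributes: Course1 ∩ Course2 = {Term}.
Closure of {Term}: Term → Dept applies, adding Dept; Dept → Instr, CourseID applies, adding Instr, CourseID. So (Term)⁺ = {Dept, Instr, Term, CourseID}.
This closure contains every attribute of Course1, so Course1 ∩ Course2 → Course1. The join is lossless.

Yes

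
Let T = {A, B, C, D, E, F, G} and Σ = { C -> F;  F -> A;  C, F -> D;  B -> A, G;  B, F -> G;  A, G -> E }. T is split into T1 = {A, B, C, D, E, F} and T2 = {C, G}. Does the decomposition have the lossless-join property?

No

Common attributes: T1 ∩ T2 = {C}.
Closure of {C}: C → F applies, adding F; F → A applies, adding A; C, F → D applies, adding D. So (C)⁺ = {A, C, D, F}.
The closure contains neither all of T1 = {A, B, C, D, E, F} nor all of T2 = {C, G}, so the common attributes are not a superkey of either fragment. The join is lossy.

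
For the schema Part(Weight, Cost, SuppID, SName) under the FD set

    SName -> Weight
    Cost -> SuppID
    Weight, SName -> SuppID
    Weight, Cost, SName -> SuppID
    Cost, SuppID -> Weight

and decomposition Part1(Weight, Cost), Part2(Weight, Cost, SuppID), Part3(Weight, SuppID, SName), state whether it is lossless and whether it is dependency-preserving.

Lossless test (chase): Rows 1 and 2 agree on Cost; apply Cost→SuppID and equate their SuppID entries. No row becomes fully distinguished — the join is lossy.
Dependency preservation: Weight, Cost, SName → SuppID is not contained in any single fragment, but the restricted closure of its left-hand side across the fragments still reaches the right-hand side; the remaining FDs each lie inside some fragment. All dependencies are preserved.

lossy but dependency-preserving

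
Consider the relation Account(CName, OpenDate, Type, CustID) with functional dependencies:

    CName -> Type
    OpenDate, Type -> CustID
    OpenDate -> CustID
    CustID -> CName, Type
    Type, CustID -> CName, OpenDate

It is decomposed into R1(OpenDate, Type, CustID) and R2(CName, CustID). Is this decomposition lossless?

Common attributes: R1 ∩ R2 = {CustID}.
Closure of {CustID}: CustID → CName, Type applies, adding CName, Type; Type, CustID → CName, OpenDate applies, adding OpenDate. So (CustID)⁺ = {CName, OpenDate, Type, CustID}.
This closure contains every attribute of R1, so R1 ∩ R2 → R1. The join is lossless.

Yes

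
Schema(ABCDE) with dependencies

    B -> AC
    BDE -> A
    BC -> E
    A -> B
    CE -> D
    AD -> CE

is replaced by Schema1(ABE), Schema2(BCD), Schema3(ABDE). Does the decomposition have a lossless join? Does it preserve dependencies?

lossless but not dependency-preserving

Lossless test (chase): Rows 1 and 2 agree on B; apply B→AC and equate their AC entries. Rows 1 and 3 agree on B; apply B→AC and equate their AC entries. Rows 1 and 2 agree on BC; apply BC→E and equate their E entries. Rows 1 and 2 agree on CE; apply CE→D and equate their D entries. Row 1 is now all distinguished symbols — the join is lossless.
Dependency preservation: the restricted closure of {CE} across the fragments never reaches {D}, so CE → D cannot be enforced without a join — not preserved.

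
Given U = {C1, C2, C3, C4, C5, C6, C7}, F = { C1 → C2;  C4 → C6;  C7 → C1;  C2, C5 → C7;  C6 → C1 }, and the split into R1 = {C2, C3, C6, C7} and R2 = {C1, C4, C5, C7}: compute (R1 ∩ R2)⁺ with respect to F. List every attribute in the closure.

C1, C2, C7

R1 ∩ R2 = {C7}.
C7 → C1 applies, adding C1
C1 → C2 applies, adding C2
Closure: {C1, C2, C7}.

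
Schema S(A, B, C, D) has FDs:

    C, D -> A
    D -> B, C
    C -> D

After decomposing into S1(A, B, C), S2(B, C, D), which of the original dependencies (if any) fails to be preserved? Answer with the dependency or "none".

C, D → A: restricted closure across fragments reaches A.
D → B, C lies within S2.
C → D lies within S2.
Every dependency is enforceable on the fragments, so the decomposition is dependency-preserving.

none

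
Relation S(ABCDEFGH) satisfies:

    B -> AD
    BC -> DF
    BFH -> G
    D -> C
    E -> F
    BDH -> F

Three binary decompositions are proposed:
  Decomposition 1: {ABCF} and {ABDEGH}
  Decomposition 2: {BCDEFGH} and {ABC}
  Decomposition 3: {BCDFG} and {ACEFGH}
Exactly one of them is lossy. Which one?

Decomposition 1: common = {AB}, closure = {ABCDF} → lossless.
Decomposition 2: common = {BC}, closure = {ABCDF} → lossless.
Decomposition 3: common = {CFG}, closure = {CFG} → lossy.

Decomposition 3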